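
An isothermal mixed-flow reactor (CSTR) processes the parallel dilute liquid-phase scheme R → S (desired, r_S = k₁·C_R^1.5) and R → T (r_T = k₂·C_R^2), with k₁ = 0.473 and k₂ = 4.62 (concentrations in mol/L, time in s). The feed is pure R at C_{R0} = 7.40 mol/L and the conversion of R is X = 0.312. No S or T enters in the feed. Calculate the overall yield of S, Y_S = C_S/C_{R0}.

0.0135

Exit C_R = C_{R0}(1−X) = 7.40×0.688 = 5.091 mol/L.
In a CSTR the entire volume is at exit conditions, so r_S = 0.473×5.091^1.5 = 5.434 and r_T = 4.62×5.091^2 = 119.8.
Fraction of consumed R going to S: r_S/(r_S+r_T) = 0.04340.
C_S = 0.04340·C_{R0}·X = 0.04340×7.40×0.312 = 0.100 mol/L; Y_S = C_S/C_{R0} = 0.0135.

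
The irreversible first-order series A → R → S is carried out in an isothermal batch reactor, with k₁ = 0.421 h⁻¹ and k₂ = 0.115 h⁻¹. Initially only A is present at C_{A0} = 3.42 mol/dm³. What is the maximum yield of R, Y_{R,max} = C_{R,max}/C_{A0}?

At the optimum, C_{R,max}/C_{A0} = (k₁/k₂)^[k₂/(k₂−k₁)].
= (0.421/0.115)^(0.115/(0.115−0.421)) = (3.661)^(-0.3758) = 0.6140.

0.614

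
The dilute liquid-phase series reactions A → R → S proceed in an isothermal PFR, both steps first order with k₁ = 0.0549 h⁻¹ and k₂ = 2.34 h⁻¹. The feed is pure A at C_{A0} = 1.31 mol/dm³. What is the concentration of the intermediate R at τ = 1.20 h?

0.0276 mol/dm³

Solving the coupled first-order balances gives C_R(τ) = [k₁/(k₂−k₁)]·C_{A0}·(e^(−k₁τ) − e^(−k₂τ)).
e^(−k₁τ) = e^(−0.0549×1.20) = e^(−0.06588) = 0.9362; e^(−k₂τ) = e^(−2.808) = 0.06033.
C_R = 0.0549×1.31/(2.34−0.0549) × (0.9362−0.06033) = 0.03147×0.8759 = 0.02757 mol/dm³.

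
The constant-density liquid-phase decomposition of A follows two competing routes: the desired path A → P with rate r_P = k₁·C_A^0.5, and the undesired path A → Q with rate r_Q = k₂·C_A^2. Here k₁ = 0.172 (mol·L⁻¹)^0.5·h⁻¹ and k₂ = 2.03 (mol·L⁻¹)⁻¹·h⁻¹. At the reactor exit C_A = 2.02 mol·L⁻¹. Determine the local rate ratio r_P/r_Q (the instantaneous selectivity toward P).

S_{P/Q} = r_P/r_Q = (k₁·C_A^0.5)/(k₂·C_A^2) = (k₁/k₂)·C_A^-1.5.
= (0.172×2.020^0.5) / (2.03×2.020^2) = 0.2445/8.283 = 0.0295.

0.0295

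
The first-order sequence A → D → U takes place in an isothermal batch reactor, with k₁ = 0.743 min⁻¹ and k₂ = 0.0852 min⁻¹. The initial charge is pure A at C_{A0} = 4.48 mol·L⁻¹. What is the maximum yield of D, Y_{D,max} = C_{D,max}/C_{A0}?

0.755

For a first-order series the maximum intermediate yield is C_{D,max}/C_{A0} = (k₁/k₂)^[k₂/(k₂−k₁)].
= (0.743/0.0852)^(0.0852/(0.0852−0.743)) = (8.721)^(-0.1295) = 0.7554.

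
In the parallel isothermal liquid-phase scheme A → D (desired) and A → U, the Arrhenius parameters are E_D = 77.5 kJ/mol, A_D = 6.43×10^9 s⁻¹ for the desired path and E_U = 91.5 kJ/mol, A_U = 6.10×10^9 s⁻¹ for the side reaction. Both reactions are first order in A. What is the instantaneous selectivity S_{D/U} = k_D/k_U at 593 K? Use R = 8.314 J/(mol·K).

k_D/k_U = (A_D/A_U)·exp[−(E_D−E_U)/(RT)] = (A_D/A_U)·exp[(E_U−E_D)/(RT)].
(E_U−E_D)/(RT) = (91.5−77.5)×10³/(8.314×593) = 14000/4930 = 2.840.
k_D/k_U = (6.43×10^9/6.10×10^9)·exp(2.840) = 1.054 × 17.11 = 18.0.

18.0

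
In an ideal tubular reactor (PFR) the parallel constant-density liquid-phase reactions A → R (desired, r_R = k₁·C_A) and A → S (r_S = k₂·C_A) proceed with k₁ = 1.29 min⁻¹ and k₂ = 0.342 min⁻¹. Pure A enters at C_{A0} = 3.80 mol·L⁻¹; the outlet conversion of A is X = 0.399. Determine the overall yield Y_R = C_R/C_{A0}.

C_A = C_{A0}(1−X) = 2.284 mol·L⁻¹.
Both paths are first order in A, so the instantaneous fraction to R is constant: dC_R/d(−C_A) = k₁/(k₁+k₂) = 0.7904.
C_R = 0.7904·(C_{A0}−C_A) = 0.7904×1.516 = 1.20 mol·L⁻¹.
Y_R = C_R/C_{A0} = 1.198/3.80 = 0.315.

0.315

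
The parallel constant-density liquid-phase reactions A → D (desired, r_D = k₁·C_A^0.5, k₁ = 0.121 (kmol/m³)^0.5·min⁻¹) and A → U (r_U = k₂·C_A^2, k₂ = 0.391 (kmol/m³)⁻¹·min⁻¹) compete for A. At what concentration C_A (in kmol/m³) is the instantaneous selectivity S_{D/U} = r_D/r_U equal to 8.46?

0.110 kmol/m³

S_{D/U} = (k₁/k₂)·C_A^-1.5 ⇒ C_A = (S·k₂/k₁)^(1/(-1.5)).
= (8.46×0.391/0.121)^(-0.6667) = (27.34)^(-0.6667) = 0.110 kmol/m³.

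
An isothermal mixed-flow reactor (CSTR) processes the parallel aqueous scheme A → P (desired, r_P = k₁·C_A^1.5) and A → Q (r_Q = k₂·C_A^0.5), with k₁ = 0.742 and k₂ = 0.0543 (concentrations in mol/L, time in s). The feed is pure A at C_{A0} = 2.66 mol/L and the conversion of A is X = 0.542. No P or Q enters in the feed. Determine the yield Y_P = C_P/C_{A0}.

0.511

Exit C_A = C_{A0}(1−X) = 2.66×0.458 = 1.218 mol/L.
In a CSTR the entire volume is at exit conditions, so r_P = 0.742×1.218^1.5 = 0.9978 and r_Q = 0.0543×1.218^0.5 = 0.05993.
Fraction of consumed A going to P: r_P/(r_P+r_Q) = 0.9433.
C_P = 0.9433·C_{A0}·X = 0.9433×2.66×0.542 = 1.36 mol/L; Y_P = C_P/C_{A0} = 0.511.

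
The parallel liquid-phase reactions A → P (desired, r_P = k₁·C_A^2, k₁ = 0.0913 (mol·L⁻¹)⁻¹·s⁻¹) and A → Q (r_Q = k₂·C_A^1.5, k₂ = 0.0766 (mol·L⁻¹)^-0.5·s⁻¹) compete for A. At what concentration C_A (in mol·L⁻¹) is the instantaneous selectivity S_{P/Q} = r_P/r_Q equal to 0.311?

0.0681 mol·L⁻¹

S_{P/Q} = (k₁/k₂)·C_A^0.5 ⇒ C_A = (S·k₂/k₁)^(2).
= (0.311×0.0766/0.0913)^(2) = (0.2609)^(2) = 0.0681 mol·L⁻¹.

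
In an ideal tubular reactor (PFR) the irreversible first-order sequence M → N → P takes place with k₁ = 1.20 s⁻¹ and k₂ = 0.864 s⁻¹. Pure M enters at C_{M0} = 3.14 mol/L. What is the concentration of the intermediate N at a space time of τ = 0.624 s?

1.24 mol/L

For first-order series with pure M initially, C_N(τ) = k₁C_{M0}/(k₂−k₁)·(e^(−k₁τ) − e^(−k₂τ)).
e^(−k₁τ) = e^(−1.20×0.624) = e^(−0.7488) = 0.4729; e^(−k₂τ) = e^(−0.5391) = 0.5833.
C_N = 1.20×3.14/(0.864−1.20) × (0.4729−0.5833) = (-11.21)×(-0.1103) = 1.237 mol/L.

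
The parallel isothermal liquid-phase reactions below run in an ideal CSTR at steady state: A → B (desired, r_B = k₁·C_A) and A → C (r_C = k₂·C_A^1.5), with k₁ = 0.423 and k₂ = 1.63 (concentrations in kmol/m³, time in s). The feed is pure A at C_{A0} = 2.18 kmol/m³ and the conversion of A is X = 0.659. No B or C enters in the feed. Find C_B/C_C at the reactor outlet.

Exit C_A = C_{A0}(1−X) = 2.18×0.341 = 0.7434 kmol/m³.
Rates in a CSTR are evaluated at the outlet concentration: r_B = 0.423×0.7434 = 0.3144, r_C = 1.63×0.7434^1.5 = 1.045.
Overall selectivity = C_B/C_C = r_Bτ/(r_Cτ) = r_B/r_C = 0.301.

0.301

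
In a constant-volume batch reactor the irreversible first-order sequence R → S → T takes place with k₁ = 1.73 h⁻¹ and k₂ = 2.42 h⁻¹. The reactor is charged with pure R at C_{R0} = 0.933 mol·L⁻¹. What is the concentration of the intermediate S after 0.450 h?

0.287 mol·L⁻¹

The intermediate concentration in a first-order A→B→C sequence is C_S = k₁C_{R0}(e^(−k₁t) − e^(−k₂t))/(k₂−k₁).
e^(−k₁t) = e^(−1.73×0.450) = e^(−0.7785) = 0.4591; e^(−k₂t) = e^(−1.089) = 0.3366.
C_S = 1.73×0.933/(2.42−1.73) × (0.4591−0.3366) = 2.339×0.1225 = 0.2867 mol·L⁻¹.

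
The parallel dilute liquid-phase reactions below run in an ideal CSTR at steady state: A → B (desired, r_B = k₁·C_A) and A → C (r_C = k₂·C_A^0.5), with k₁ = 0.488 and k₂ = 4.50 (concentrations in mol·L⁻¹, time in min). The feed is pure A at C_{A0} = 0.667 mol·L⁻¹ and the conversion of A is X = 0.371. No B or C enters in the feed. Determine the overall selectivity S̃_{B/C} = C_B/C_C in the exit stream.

0.0702

Exit C_A = C_{A0}(1−X) = 0.667×0.629 = 0.4195 mol·L⁻¹.
In a CSTR the entire volume is at exit conditions, so r_B = 0.488×0.4195 = 0.2047 and r_C = 4.50×0.4195^0.5 = 2.915.
Overall selectivity = C_B/C_C = r_Bτ/(r_Cτ) = r_B/r_C = 0.0702.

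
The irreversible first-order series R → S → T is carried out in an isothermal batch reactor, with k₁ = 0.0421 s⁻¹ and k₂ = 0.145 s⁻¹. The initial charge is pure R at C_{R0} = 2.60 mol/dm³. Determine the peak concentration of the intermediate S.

Evaluating C_S at t_opt = ln(k₂/k₁)/(k₂−k₁) gives C_{S,max}/C_{R0} = (k₁/k₂)^[k₂/(k₂−k₁)].
= (0.0421/0.145)^(0.145/(0.145−0.0421)) = (0.2903)^(1.409) = 0.1751.
C_{S,max} = 0.1751×2.60 = 0.455 mol/dm³.

0.455 mol/dm³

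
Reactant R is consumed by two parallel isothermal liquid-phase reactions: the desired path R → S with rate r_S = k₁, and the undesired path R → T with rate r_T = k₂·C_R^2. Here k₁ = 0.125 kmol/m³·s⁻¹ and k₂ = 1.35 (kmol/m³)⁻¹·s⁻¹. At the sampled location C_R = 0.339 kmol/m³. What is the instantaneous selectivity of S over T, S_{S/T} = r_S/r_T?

S_{S/T} = r_S/r_T = (k₁)/(k₂·C_R^2) = (k₁/k₂)·C_R^-2.
= (0.125) / (1.35×0.3390^2) = 0.1250/0.1551 = 0.806.
The undesired path is higher order in R, so low C_R (CSTR or dilute feed) favours S.

0.806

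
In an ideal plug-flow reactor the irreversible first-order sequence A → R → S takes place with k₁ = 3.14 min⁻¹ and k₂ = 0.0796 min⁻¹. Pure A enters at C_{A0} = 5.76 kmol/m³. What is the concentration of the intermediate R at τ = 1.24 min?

Solving the coupled first-order balances gives C_R(τ) = [k₁/(k₂−k₁)]·C_{A0}·(e^(−k₁τ) − e^(−k₂τ)).
e^(−k₁τ) = e^(−3.14×1.24) = e^(−3.894) = 0.02037; e^(−k₂τ) = e^(−0.09870) = 0.9060.
C_R = 3.14×5.76/(0.0796−3.14) × (0.02037−0.9060) = (-5.910)×(-0.8856) = 5.234 kmol/m³.

5.23 kmol/m³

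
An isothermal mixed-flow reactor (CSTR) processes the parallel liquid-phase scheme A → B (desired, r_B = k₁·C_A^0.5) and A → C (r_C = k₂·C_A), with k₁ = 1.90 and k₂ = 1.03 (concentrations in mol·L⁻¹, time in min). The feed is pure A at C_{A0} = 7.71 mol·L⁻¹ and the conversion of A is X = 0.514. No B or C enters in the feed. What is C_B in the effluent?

Exit C_A = C_{A0}(1−X) = 7.71×0.486 = 3.747 mol·L⁻¹.
Rates in a CSTR are evaluated at the outlet concentration: r_B = 1.90×3.747^0.5 = 3.678, r_C = 1.03×3.747 = 3.859.
Fraction of consumed A going to B: r_B/(r_B+r_C) = 0.4880.
C_B = 0.4880·C_{A0}·X = 0.4880×7.71×0.514 = 1.93 mol·L⁻¹.

1.93 mol·L⁻¹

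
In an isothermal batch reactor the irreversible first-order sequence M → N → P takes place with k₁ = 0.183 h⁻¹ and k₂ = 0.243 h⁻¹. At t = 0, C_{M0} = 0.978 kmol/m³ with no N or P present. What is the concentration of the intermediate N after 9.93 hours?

Solving the coupled first-order balances gives C_N(t) = [k₁/(k₂−k₁)]·C_{M0}·(e^(−k₁t) − e^(−k₂t)).
e^(−k₁t) = e^(−0.183×9.93) = e^(−1.817) = 0.1625; e^(−k₂t) = e^(−2.413) = 0.08955.
C_N = 0.183×0.978/(0.243−0.183) × (0.1625−0.08955) = 2.983×0.07293 = 0.2176 kmol/m³.

0.218 kmol/m³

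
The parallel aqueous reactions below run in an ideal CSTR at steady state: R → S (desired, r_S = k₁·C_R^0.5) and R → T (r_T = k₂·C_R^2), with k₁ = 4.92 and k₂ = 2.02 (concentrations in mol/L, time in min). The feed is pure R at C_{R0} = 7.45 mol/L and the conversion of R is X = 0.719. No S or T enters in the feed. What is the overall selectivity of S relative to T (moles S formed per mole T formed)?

0.804

Exit C_R = C_{R0}(1−X) = 7.45×0.281 = 2.093 mol/L.
A CSTR operates uniformly at the exit composition, giving r_S = 7.119 and r_T = 8.853 (each k·C_R^n at C_R = 2.093).
Overall selectivity = C_S/C_T = r_Sτ/(r_Tτ) = r_S/r_T = 0.804.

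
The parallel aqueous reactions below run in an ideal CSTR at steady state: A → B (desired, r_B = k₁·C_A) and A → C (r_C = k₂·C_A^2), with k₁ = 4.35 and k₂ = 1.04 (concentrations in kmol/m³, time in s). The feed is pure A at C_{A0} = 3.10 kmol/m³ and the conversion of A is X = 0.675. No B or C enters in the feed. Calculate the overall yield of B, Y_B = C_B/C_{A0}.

Exit C_A = C_{A0}(1−X) = 3.10×0.325 = 1.007 kmol/m³.
In a CSTR the entire volume is at exit conditions, so r_B = 4.35×1.007 = 4.383 and r_C = 1.04×1.007^2 = 1.056.
Fraction of consumed A going to B: r_B/(r_B+r_C) = 0.8059.
C_B = 0.8059·C_{A0}·X = 0.8059×3.10×0.675 = 1.69 kmol/m³; Y_B = C_B/C_{A0} = 0.544.

0.544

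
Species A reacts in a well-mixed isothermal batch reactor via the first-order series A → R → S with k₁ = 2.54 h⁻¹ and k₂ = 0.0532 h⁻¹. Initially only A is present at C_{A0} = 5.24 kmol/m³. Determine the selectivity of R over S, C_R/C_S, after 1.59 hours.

For first-order series with pure A initially, C_R(t) = k₁C_{A0}/(k₂−k₁)·(e^(−k₁t) − e^(−k₂t)).
e^(−k₁t) = e^(−2.54×1.59) = e^(−4.039) = 0.01762; e^(−k₂t) = e^(−0.08459) = 0.9189.
C_R = 2.54×5.24/(0.0532−2.54) × (0.01762−0.9189) = (-5.352)×(-0.9013) = 4.824 kmol/m³.
C_A = C_{A0}e^(−k₁t) = 0.09234 kmol/m³, so C_S = C_{A0}−C_A−C_R = 0.3240 kmol/m³; C_R/C_S = 14.9.

14.9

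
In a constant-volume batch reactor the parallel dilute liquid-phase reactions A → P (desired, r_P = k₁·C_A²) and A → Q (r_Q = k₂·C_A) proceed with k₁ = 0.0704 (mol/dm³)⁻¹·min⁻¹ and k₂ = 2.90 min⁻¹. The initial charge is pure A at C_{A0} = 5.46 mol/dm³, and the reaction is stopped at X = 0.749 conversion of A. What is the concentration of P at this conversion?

C_A = C_{A0}(1−X) = 1.370 mol/dm³.
Along a PFR/batch, dC_Q/dC_A = −r_Q/(r_P+r_Q) = −k₂/(k₂+k₁·C_A).
Integrating from C_{A0} to C_A: C_Q = (2.90/0.0704)·ln[(2.90+0.0704·5.46)/(2.90+0.0704·1.37)] = 41.19·ln(3.284/2.996) = 3.779 mol/dm³.
Then C_P = (C_{A0}−C_A) − C_Q = 4.090 − 3.779 = 0.3104 mol/dm³.

0.310 mol/dm³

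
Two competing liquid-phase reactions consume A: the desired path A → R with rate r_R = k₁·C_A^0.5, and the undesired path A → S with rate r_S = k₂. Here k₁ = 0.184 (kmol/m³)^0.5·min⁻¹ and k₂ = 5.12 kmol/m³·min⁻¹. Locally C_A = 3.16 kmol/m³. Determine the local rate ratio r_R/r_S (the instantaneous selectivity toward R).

0.0639

S_{R/S} = r_R/r_S = (k₁·C_A^0.5)/(k₂) = (k₁/k₂)·C_A^0.5.
= (0.184×3.160^0.5) / (5.12) = 0.3271/5.120 = 0.0639.
Since the desired path is higher order in A, keeping C_A high (PFR or concentrated feed) favours R.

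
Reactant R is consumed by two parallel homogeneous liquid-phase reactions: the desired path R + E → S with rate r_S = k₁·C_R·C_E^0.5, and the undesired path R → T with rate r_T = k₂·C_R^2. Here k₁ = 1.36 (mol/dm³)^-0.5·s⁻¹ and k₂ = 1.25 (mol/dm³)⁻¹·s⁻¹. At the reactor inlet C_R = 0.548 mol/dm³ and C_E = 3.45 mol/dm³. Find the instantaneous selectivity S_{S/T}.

3.69

S_{S/T} = r_S/r_T = (k₁·C_R·C_E^0.5)/(k₂·C_R^2) = (k₁/k₂)·C_R⁻¹·C_E^0.5.
= (1.36×0.5480×3.450^0.5) / (1.25×0.5480^2) = 1.384/0.3754 = 3.69.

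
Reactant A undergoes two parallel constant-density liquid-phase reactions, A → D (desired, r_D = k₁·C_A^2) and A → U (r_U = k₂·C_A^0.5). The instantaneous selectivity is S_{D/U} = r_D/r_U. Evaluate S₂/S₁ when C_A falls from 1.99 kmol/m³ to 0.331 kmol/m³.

0.0678

S_{D/U} = (k₁/k₂)·C_A^1.5, so S₂/S₁ = (C_{A,2}/C_{A,1})^1.5.
= (0.331/1.99)^1.5 = (0.1663)^1.5 = 0.0678.
Selectivity toward D falls as C_A falls — high-concentration operation is favoured.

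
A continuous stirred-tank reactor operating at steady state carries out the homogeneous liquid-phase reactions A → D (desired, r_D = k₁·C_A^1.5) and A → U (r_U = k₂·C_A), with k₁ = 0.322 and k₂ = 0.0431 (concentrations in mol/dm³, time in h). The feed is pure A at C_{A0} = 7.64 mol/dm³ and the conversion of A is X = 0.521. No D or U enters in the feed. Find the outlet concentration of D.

Exit C_A = C_{A0}(1−X) = 7.64×0.479 = 3.660 mol/dm³.
Rates in a CSTR are evaluated at the outlet concentration: r_D = 0.322×3.660^1.5 = 2.254, r_U = 0.0431×3.660 = 0.1577.
Fraction of consumed A going to D: r_D/(r_D+r_U) = 0.9346.
C_D = 0.9346·C_{A0}·X = 0.9346×7.64×0.521 = 3.72 mol/dm³.

3.72 mol/dm³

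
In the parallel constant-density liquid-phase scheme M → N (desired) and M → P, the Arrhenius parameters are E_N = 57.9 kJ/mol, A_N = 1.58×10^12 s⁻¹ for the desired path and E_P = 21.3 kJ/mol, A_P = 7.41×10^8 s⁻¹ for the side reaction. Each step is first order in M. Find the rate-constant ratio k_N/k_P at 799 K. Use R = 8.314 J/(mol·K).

8.63

With equal orders, S_{N/P} = k_N/k_P = (A_N/A_P)·exp[(E_P−E_N)/(RT)].
(E_P−E_N)/(RT) = (21.3−57.9)×10³/(8.314×799) = -36600/6643 = -5.510.
k_N/k_P = (1.58×10^12/7.41×10^8)·exp(-5.510) = 2132 × 0.004048 = 8.63.
Since E_N > E_P, raising the temperature improves selectivity toward N.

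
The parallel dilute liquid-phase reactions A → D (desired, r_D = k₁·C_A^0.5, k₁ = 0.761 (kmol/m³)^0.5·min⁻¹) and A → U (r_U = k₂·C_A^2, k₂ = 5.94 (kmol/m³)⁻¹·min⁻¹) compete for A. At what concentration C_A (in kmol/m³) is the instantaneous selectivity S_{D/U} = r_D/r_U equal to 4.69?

0.0907 kmol/m³

S_{D/U} = (k₁/k₂)·C_A^-1.5 ⇒ C_A = (S·k₂/k₁)^(1/(-1.5)).
= (4.69×5.94/0.761)^(-0.6667) = (36.61)^(-0.6667) = 0.0907 kmol/m³.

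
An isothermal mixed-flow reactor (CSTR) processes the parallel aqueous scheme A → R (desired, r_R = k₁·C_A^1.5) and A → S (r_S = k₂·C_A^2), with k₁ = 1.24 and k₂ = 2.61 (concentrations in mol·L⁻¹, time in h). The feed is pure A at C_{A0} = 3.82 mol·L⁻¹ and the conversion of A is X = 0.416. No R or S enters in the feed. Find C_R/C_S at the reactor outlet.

0.318

Exit C_A = C_{A0}(1−X) = 3.82×0.584 = 2.231 mol·L⁻¹.
In a CSTR the entire volume is at exit conditions, so r_R = 1.24×2.231^1.5 = 4.132 and r_S = 2.61×2.231^2 = 12.99.
Overall selectivity = C_R/C_S = r_Rτ/(r_Sτ) = r_R/r_S = 0.318.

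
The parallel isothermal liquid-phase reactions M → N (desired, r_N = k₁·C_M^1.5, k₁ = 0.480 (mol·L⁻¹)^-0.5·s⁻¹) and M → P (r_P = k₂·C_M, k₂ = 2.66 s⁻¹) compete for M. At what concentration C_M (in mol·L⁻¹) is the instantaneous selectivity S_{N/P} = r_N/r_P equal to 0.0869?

0.232 mol·L⁻¹

S_{N/P} = (k₁/k₂)·C_M^0.5 ⇒ C_M = (S·k₂/k₁)^(2).
= (0.0869×2.66/0.480)^(2) = (0.4816)^(2) = 0.232 mol·L⁻¹.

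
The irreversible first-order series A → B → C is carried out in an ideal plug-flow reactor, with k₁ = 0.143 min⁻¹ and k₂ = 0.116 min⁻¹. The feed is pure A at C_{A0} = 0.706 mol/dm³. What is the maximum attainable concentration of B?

For a first-order series the maximum intermediate yield is C_{B,max}/C_{A0} = (k₁/k₂)^[k₂/(k₂−k₁)].
= (0.143/0.116)^(0.116/(0.116−0.143)) = (1.233)^(-4.296) = 0.4070.
C_{B,max} = 0.4070×0.706 = 0.287 mol/dm³.

0.287 mol/dm³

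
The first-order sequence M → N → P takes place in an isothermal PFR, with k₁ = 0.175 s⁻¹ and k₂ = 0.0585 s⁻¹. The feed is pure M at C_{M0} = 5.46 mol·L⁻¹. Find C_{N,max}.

3.15 mol·L⁻¹

At the optimum, C_{N,max}/C_{M0} = (k₁/k₂)^[k₂/(k₂−k₁)].
= (0.175/0.0585)^(0.0585/(0.0585−0.175)) = (2.991)^(-0.5021) = 0.5768.
C_{N,max} = 0.5768×5.46 = 3.15 mol·L⁻¹.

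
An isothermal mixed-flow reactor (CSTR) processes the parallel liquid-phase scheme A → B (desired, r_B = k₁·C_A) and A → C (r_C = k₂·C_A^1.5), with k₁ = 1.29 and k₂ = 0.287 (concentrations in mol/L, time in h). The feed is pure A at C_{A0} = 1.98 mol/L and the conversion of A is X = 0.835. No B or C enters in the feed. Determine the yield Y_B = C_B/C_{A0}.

0.741

Exit C_A = C_{A0}(1−X) = 1.98×0.165 = 0.3267 mol/L.
Rates in a CSTR are evaluated at the outlet concentration: r_B = 1.29×0.3267 = 0.4214, r_C = 0.287×0.3267^1.5 = 0.05359.
Fraction of consumed A going to B: r_B/(r_B+r_C) = 0.8872.
C_B = 0.8872·C_{A0}·X = 0.8872×1.98×0.835 = 1.47 mol/L; Y_B = C_B/C_{A0} = 0.741.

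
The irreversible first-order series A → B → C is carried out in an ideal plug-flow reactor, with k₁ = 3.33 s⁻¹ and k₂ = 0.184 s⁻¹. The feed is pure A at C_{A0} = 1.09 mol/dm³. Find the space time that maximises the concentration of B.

For first-order series the maximum of C_B occurs at τ_opt = ln(k₂/k₁)/(k₂−k₁).
= ln(0.184/3.33)/(0.184−3.33) = ln(0.05526)/-3.146 = -2.896/-3.146 = 0.920 s.

0.920 s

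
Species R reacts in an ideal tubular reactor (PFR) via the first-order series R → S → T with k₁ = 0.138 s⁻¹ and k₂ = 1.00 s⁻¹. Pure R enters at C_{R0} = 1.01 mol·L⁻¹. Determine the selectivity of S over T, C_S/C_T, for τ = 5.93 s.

Solving the coupled first-order balances gives C_S(τ) = [k₁/(k₂−k₁)]·C_{R0}·(e^(−k₁τ) − e^(−k₂τ)).
e^(−k₁τ) = e^(−0.138×5.93) = e^(−0.8183) = 0.4412; e^(−k₂τ) = e^(−5.930) = 0.002658.
C_S = 0.138×1.01/(1.00−0.138) × (0.4412−0.002658) = 0.1617×0.4385 = 0.07090 mol·L⁻¹.
C_R = C_{R0}e^(−k₁τ) = 0.4456 mol·L⁻¹, so C_T = C_{R0}−C_R−C_S = 0.4935 mol·L⁻¹; C_S/C_T = 0.144.

0.144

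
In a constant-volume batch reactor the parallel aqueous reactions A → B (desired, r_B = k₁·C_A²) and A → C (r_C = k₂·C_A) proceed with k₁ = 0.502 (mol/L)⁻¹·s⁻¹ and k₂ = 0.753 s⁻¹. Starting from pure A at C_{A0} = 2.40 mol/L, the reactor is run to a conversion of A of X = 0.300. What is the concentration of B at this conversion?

C_A = C_{A0}(1−X) = 1.680 mol/L.
Along a PFR/batch, dC_C/dC_A = −r_C/(r_B+r_C) = −k₂/(k₂+k₁·C_A).
Integrating from C_{A0} to C_A: C_C = (0.753/0.502)·ln[(0.753+0.502·2.40)/(0.753+0.502·1.68)] = 1.500·ln(1.958/1.596) = 0.3061 mol/L.
Then C_B = (C_{A0}−C_A) − C_C = 0.7200 − 0.3061 = 0.4139 mol/L.

0.414 mol/L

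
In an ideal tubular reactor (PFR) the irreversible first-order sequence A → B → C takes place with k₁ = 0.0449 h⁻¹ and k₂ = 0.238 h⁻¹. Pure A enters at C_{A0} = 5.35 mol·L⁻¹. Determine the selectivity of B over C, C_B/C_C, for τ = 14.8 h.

The intermediate concentration in a first-order A→B→C sequence is C_B = k₁C_{A0}(e^(−k₁τ) − e^(−k₂τ))/(k₂−k₁).
e^(−k₁τ) = e^(−0.0449×14.8) = e^(−0.6645) = 0.5145; e^(−k₂τ) = e^(−3.522) = 0.02953.
C_B = 0.0449×5.35/(0.238−0.0449) × (0.5145−0.02953) = 1.244×0.4850 = 0.6033 mol·L⁻¹.
C_A = C_{A0}e^(−k₁τ) = 2.753 mol·L⁻¹, so C_C = C_{A0}−C_A−C_B = 1.994 mol·L⁻¹; C_B/C_C = 0.303.

0.303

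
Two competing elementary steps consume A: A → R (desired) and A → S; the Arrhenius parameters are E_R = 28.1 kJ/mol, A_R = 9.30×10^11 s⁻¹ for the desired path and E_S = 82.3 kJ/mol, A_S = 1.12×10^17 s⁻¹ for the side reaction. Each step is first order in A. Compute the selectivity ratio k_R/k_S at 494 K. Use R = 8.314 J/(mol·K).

4.47

With equal orders, S_{R/S} = k_R/k_S = (A_R/A_S)·exp[(E_S−E_R)/(RT)].
(E_S−E_R)/(RT) = (82.3−28.1)×10³/(8.314×494) = 54200/4107 = 13.20.
k_R/k_S = (9.30×10^11/1.12×10^17)·exp(13.20) = 8.304×10^-6 × 5.385×10^5 = 4.47.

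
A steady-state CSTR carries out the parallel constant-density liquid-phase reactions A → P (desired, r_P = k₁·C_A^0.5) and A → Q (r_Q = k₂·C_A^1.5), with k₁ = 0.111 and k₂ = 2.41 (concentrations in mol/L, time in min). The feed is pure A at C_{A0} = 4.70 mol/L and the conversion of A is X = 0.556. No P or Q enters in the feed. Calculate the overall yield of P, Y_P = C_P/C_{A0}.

Exit C_A = C_{A0}(1−X) = 4.70×0.444 = 2.087 mol/L.
Rates in a CSTR are evaluated at the outlet concentration: r_P = 0.111×2.087^0.5 = 0.1603, r_Q = 2.41×2.087^1.5 = 7.265.
Fraction of consumed A going to P: r_P/(r_P+r_Q) = 0.02159.
C_P = 0.02159·C_{A0}·X = 0.02159×4.70×0.556 = 0.0564 mol/L; Y_P = C_P/C_{A0} = 0.0120.

0.0120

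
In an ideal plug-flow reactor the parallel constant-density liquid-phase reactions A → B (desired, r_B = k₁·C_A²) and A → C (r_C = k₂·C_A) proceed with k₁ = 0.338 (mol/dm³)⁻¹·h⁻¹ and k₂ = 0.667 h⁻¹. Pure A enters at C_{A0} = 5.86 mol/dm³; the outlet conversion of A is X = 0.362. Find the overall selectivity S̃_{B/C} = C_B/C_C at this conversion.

C_A = C_{A0}(1−X) = 3.739 mol/dm³.
Along a PFR/batch, dC_C/dC_A = −r_C/(r_B+r_C) = −k₂/(k₂+k₁·C_A).
Integrating from C_{A0} to C_A: C_C = (0.667/0.338)·ln[(0.667+0.338·5.86)/(0.667+0.338·3.74)] = 1.973·ln(2.648/1.931) = 0.6232 mol/dm³.
Then C_B = (C_{A0}−C_A) − C_C = 2.121 − 0.6232 = 1.498 mol/dm³.
S̃_{B/C} = C_B/C_C = 1.498/0.6232 = 2.40.

2.40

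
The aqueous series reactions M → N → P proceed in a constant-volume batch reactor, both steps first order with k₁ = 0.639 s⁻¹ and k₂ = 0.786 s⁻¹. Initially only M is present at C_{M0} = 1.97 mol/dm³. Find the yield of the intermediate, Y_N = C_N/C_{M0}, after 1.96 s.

The intermediate concentration in a first-order A→B→C sequence is C_N = k₁C_{M0}(e^(−k₁t) − e^(−k₂t))/(k₂−k₁).
e^(−k₁t) = e^(−0.639×1.96) = e^(−1.252) = 0.2858; e^(−k₂t) = e^(−1.541) = 0.2143.
C_N = 0.639×1.97/(0.786−0.639) × (0.2858−0.2143) = 8.563×0.07155 = 0.6127 mol/dm³.
Y_N = C_N/C_{M0} = 0.6127/1.97 = 0.311.

0.311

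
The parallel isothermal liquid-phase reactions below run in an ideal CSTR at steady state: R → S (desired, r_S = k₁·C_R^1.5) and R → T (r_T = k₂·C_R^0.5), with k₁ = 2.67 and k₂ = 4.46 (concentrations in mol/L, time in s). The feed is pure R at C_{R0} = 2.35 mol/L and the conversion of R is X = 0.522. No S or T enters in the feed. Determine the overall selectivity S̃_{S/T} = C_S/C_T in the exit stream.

Exit C_R = C_{R0}(1−X) = 2.35×0.478 = 1.123 mol/L.
Rates in a CSTR are evaluated at the outlet concentration: r_S = 2.67×1.123^1.5 = 3.179, r_T = 4.46×1.123^0.5 = 4.727.
Overall selectivity = C_S/C_T = r_Sτ/(r_Tτ) = r_S/r_T = 0.672.

0.672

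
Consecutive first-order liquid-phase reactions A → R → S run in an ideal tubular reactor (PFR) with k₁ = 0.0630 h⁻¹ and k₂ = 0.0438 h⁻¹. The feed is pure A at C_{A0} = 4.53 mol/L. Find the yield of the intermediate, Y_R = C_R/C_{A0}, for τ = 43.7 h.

0.275

The intermediate concentration in a first-order A→B→C sequence is C_R = k₁C_{A0}(e^(−k₁τ) − e^(−k₂τ))/(k₂−k₁).
e^(−k₁τ) = e^(−0.0630×43.7) = e^(−2.753) = 0.06373; e^(−k₂τ) = e^(−1.914) = 0.1475.
C_R = 0.0630×4.53/(0.0438−0.0630) × (0.06373−0.1475) = (-14.86)×(-0.08375) = 1.245 mol/L.
Y_R = C_R/C_{A0} = 1.245/4.53 = 0.275.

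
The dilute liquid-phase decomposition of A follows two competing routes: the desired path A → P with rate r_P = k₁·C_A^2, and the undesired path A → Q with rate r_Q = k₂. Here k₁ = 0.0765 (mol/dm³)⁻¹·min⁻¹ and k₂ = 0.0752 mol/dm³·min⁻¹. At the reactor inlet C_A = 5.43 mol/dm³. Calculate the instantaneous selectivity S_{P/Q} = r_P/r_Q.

30.0

S_{P/Q} = r_P/r_Q = (k₁·C_A^2)/(k₂) = (k₁/k₂)·C_A^2.
= (0.0765×5.430^2) / (0.0752) = 2.256/0.07520 = 30.0.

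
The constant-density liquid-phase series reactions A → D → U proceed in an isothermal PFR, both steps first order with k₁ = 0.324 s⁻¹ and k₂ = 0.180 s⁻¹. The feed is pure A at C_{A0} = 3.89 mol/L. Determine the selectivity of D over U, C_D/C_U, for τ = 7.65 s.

Solving the coupled first-order balances gives C_D(τ) = [k₁/(k₂−k₁)]·C_{A0}·(e^(−k₁τ) − e^(−k₂τ)).
e^(−k₁τ) = e^(−0.324×7.65) = e^(−2.479) = 0.08386; e^(−k₂τ) = e^(−1.377) = 0.2523.
C_D = 0.324×3.89/(0.180−0.324) × (0.08386−0.2523) = (-8.752)×(-0.1685) = 1.475 mol/L.
C_A = C_{A0}e^(−k₁τ) = 0.3262 mol/L, so C_U = C_{A0}−C_A−C_D = 2.089 mol/L; C_D/C_U = 0.706.

0.706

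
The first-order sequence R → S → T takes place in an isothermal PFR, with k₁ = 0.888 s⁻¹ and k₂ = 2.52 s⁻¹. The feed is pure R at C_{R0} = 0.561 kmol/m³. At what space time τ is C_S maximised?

0.639 s

For first-order series the maximum of C_S occurs at τ_opt = ln(k₂/k₁)/(k₂−k₁).
= ln(2.52/0.888)/(2.52−0.888) = ln(2.838)/1.632 = 1.043/1.632 = 0.639 s.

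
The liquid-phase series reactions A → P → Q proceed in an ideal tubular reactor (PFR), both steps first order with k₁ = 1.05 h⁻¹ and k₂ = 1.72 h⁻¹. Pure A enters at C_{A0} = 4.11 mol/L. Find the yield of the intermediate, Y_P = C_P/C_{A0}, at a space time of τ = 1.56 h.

0.198

The intermediate concentration in a first-order A→B→C sequence is C_P = k₁C_{A0}(e^(−k₁τ) − e^(−k₂τ))/(k₂−k₁).
e^(−k₁τ) = e^(−1.05×1.56) = e^(−1.638) = 0.1944; e^(−k₂τ) = e^(−2.683) = 0.06834.
C_P = 1.05×4.11/(1.72−1.05) × (0.1944−0.06834) = 6.441×0.1260 = 0.8117 mol/L.
Y_P = C_P/C_{A0} = 0.8117/4.11 = 0.198.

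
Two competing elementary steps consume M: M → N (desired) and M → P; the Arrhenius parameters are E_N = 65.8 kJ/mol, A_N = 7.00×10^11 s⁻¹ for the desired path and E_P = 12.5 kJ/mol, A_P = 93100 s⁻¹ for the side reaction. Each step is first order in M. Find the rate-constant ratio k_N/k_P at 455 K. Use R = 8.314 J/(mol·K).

5.71

With equal orders, S_{N/P} = k_N/k_P = (A_N/A_P)·exp[(E_P−E_N)/(RT)].
(E_P−E_N)/(RT) = (12.5−65.8)×10³/(8.314×455) = -53300/3783 = -14.09.
k_N/k_P = (7.00×10^11/93100)·exp(-14.09) = 7.519×10^6 × 7.601×10^-7 = 5.71.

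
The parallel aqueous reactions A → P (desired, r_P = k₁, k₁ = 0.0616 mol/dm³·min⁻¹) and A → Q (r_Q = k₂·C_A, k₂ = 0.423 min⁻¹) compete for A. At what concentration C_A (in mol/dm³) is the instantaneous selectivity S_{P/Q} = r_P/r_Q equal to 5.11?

S_{P/Q} = (k₁/k₂)·C_A⁻¹ ⇒ C_A = (S·k₂/k₁)^(-1).
= (5.11×0.423/0.0616)^(-1) = (35.09)^(-1) = 0.0285 mol/dm³.

0.0285 mol/dm³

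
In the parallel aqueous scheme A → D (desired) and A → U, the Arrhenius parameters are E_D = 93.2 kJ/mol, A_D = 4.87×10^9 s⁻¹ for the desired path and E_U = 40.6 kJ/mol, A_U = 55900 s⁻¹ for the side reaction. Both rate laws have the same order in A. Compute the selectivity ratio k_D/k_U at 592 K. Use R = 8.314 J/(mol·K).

With equal orders, S_{D/U} = k_D/k_U = (A_D/A_U)·exp[(E_U−E_D)/(RT)].
(E_U−E_D)/(RT) = (40.6−93.2)×10³/(8.314×592) = -52600/4922 = -10.69.
k_D/k_U = (4.87×10^9/55900)·exp(-10.69) = 87120 × 2.284×10^-5 = 1.99.
Since E_D > E_U, raising the temperature improves selectivity toward D.

1.99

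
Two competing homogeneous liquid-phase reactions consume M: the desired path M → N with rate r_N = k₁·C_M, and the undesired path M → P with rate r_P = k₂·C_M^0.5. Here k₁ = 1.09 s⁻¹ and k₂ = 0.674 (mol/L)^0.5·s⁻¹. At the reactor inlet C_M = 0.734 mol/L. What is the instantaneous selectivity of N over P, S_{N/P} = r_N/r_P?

1.39

S_{N/P} = r_N/r_P = (k₁·C_M)/(k₂·C_M^0.5) = (k₁/k₂)·C_M^0.5.
= (1.09×0.7340) / (0.674×0.7340^0.5) = 0.8001/0.5774 = 1.39.
Since the desired path is higher order in M, keeping C_M high (PFR or concentrated feed) favours N.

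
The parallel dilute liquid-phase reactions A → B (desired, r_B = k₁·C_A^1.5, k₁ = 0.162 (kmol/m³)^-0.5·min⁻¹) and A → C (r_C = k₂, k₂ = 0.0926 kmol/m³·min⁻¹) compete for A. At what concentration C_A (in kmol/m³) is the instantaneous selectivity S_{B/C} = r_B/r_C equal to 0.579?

S_{B/C} = (k₁/k₂)·C_A^1.5 ⇒ C_A = (S·k₂/k₁)^(1/1.5).
= (0.579×0.0926/0.162)^(0.6667) = (0.3310)^(0.6667) = 0.478 kmol/m³.

0.478 kmol/m³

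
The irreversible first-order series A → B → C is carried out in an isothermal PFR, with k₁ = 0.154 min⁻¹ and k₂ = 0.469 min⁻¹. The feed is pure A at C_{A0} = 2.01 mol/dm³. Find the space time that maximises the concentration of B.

3.54 min

Setting dC_B/dτ = 0 gives τ_opt = ln(k₂/k₁)/(k₂−k₁).
= ln(0.469/0.154)/(0.469−0.154) = ln(3.045)/0.3150 = 1.114/0.3150 = 3.54 min.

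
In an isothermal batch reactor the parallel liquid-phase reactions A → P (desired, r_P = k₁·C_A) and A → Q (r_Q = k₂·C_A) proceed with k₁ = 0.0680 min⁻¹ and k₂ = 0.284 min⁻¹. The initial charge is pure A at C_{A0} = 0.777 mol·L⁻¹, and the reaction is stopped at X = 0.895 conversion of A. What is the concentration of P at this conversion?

0.134 mol·L⁻¹

C_A = C_{A0}(1−X) = 0.08158 mol·L⁻¹.
Both paths are first order in A, so the instantaneous fraction to P is constant: dC_P/d(−C_A) = k₁/(k₁+k₂) = 0.1932.
C_P = 0.1932·(C_{A0}−C_A) = 0.1932×0.6954 = 0.134 mol·L⁻¹.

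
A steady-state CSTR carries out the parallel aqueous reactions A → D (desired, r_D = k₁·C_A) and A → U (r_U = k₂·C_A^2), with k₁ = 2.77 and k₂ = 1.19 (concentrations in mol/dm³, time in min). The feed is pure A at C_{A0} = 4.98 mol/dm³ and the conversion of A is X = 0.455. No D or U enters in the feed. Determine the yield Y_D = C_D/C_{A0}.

0.210

Exit C_A = C_{A0}(1−X) = 4.98×0.545 = 2.714 mol/dm³.
A CSTR operates uniformly at the exit composition, giving r_D = 7.518 and r_U = 8.766 (each k·C_A^n at C_A = 2.714).
Fraction of consumed A going to D: r_D/(r_D+r_U) = 0.4617.
C_D = 0.4617·C_{A0}·X = 0.4617×4.98×0.455 = 1.05 mol/dm³; Y_D = C_D/C_{A0} = 0.210.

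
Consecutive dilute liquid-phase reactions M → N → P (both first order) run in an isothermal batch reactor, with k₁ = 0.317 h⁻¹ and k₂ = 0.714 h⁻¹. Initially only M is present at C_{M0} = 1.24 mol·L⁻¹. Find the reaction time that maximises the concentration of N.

For first-order series the maximum of C_N occurs at t_opt = ln(k₂/k₁)/(k₂−k₁).
= ln(0.714/0.317)/(0.714−0.317) = ln(2.252)/0.3970 = 0.8120/0.3970 = 2.05 h.

2.05 h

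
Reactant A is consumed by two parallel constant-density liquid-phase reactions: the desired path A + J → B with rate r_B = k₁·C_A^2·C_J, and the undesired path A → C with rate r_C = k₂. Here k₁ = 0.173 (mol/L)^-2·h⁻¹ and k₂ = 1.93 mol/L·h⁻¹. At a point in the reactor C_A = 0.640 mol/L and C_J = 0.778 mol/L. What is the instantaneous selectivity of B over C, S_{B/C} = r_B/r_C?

0.0286

S_{B/C} = r_B/r_C = (k₁·C_A^2·C_J)/(k₂) = (k₁/k₂)·C_A^2·C_J.
= (0.173×0.6400^2×0.7780) / (1.93) = 0.05513/1.930 = 0.0286.
Since the desired path is higher order in A, keeping C_A high (PFR or concentrated feed) favours B.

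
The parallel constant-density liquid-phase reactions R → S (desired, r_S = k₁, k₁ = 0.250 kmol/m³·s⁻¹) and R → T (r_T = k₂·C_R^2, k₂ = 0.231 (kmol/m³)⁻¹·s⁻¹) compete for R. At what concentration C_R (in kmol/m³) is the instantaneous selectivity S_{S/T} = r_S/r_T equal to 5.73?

S_{S/T} = (k₁/k₂)·C_R^-2 ⇒ C_R = (S·k₂/k₁)^(-0.5).
= (5.73×0.231/0.250)^(-0.5) = (5.295)^(-0.5) = 0.435 kmol/m³.

0.435 kmol/m³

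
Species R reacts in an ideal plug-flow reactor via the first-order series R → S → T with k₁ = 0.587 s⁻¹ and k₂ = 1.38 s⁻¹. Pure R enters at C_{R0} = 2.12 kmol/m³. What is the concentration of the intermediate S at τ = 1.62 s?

Solving the coupled first-order balances gives C_S(τ) = [k₁/(k₂−k₁)]·C_{R0}·(e^(−k₁τ) − e^(−k₂τ)).
e^(−k₁τ) = e^(−0.587×1.62) = e^(−0.9509) = 0.3864; e^(−k₂τ) = e^(−2.236) = 0.1069.
C_S = 0.587×2.12/(1.38−0.587) × (0.3864−0.1069) = 1.569×0.2794 = 0.4385 kmol/m³.

0.439 kmol/m³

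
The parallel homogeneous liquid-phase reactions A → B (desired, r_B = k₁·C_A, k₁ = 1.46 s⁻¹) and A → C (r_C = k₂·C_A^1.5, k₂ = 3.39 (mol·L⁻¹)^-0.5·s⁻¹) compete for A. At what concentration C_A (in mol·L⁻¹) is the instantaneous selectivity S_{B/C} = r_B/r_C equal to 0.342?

S_{B/C} = (k₁/k₂)·C_A^-0.5 ⇒ C_A = (S·k₂/k₁)^(-2).
= (0.342×3.39/1.46)^(-2) = (0.7941)^(-2) = 1.59 mol·L⁻¹.

1.59 mol·L⁻¹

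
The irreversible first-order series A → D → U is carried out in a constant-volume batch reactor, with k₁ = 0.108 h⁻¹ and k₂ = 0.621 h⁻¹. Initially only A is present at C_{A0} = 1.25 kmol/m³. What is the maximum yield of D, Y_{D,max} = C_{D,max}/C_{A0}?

0.120

For a first-order series the maximum intermediate yield is C_{D,max}/C_{A0} = (k₁/k₂)^[k₂/(k₂−k₁)].
= (0.108/0.621)^(0.621/(0.621−0.108)) = (0.1739)^(1.211) = 0.1203.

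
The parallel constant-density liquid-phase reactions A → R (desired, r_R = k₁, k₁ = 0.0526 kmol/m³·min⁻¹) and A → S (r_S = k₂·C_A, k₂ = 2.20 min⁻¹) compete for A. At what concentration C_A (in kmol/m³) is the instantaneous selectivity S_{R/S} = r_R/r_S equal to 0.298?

S_{R/S} = (k₁/k₂)·C_A⁻¹ ⇒ C_A = (S·k₂/k₁)^(-1).
= (0.298×2.20/0.0526)^(-1) = (12.46)^(-1) = 0.0802 kmol/m³.

0.0802 kmol/m³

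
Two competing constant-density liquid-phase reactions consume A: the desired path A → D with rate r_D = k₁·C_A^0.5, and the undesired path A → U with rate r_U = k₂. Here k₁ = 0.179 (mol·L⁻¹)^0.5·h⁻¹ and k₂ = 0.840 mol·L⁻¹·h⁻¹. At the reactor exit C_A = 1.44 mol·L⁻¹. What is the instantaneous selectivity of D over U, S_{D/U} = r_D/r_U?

0.256

S_{D/U} = r_D/r_U = (k₁·C_A^0.5)/(k₂) = (k₁/k₂)·C_A^0.5.
= (0.179×1.440^0.5) / (0.840) = 0.2148/0.8400 = 0.256.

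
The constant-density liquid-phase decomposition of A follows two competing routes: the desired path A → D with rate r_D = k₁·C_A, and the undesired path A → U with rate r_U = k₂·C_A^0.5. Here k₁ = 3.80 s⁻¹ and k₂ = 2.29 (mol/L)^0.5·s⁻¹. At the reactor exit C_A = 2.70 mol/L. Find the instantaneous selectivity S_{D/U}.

S_{D/U} = r_D/r_U = (k₁·C_A)/(k₂·C_A^0.5) = (k₁/k₂)·C_A^0.5.
= (3.80×2.700) / (2.29×2.700^0.5) = 10.26/3.763 = 2.73.
Since the desired path is higher order in A, keeping C_A high (PFR or concentrated feed) favours D.

2.73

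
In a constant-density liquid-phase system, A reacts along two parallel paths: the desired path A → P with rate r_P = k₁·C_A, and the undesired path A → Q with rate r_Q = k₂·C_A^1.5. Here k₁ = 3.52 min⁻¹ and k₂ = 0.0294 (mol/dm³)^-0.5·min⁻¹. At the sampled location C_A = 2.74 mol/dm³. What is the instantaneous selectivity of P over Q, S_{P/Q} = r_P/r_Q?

S_{P/Q} = r_P/r_Q = (k₁·C_A)/(k₂·C_A^1.5) = (k₁/k₂)·C_A^-0.5.
= (3.52×2.740) / (0.0294×2.740^1.5) = 9.645/0.1333 = 72.3.
The undesired path is higher order in A, so low C_A (CSTR or dilute feed) favours P.

72.3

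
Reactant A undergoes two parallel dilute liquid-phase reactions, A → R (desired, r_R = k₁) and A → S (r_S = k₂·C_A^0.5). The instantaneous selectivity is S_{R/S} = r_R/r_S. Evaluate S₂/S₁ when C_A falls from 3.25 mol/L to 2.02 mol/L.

1.27

S_{R/S} = (k₁/k₂)·C_A^-0.5, so S₂/S₁ = (C_{A,2}/C_{A,1})^-0.5.
= (2.02/3.25)^(-0.5) = (0.6215)^(-0.5) = 1.27.
Selectivity toward R rises as C_A falls — low-concentration operation is favoured.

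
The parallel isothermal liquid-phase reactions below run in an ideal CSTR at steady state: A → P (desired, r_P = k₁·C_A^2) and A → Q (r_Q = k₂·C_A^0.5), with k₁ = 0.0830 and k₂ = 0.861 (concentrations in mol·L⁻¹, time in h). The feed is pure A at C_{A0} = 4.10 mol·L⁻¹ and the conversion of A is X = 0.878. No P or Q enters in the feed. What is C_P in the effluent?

Exit C_A = C_{A0}(1−X) = 4.10×0.122 = 0.5002 mol·L⁻¹.
Rates in a CSTR are evaluated at the outlet concentration: r_P = 0.0830×0.5002^2 = 0.02077, r_Q = 0.861×0.5002^0.5 = 0.6089.
Fraction of consumed A going to P: r_P/(r_P+r_Q) = 0.03298.
C_P = 0.03298·C_{A0}·X = 0.03298×4.10×0.878 = 0.119 mol·L⁻¹.

0.119 mol·L⁻¹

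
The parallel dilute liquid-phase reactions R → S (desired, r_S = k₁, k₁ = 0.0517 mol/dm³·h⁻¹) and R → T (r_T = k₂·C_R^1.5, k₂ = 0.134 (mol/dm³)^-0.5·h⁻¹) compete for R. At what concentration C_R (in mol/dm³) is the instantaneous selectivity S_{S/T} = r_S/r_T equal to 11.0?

S_{S/T} = (k₁/k₂)·C_R^-1.5 ⇒ C_R = (S·k₂/k₁)^(1/(-1.5)).
= (11.0×0.134/0.0517)^(-0.6667) = (28.51)^(-0.6667) = 0.107 mol/dm³.

0.107 mol/dm³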